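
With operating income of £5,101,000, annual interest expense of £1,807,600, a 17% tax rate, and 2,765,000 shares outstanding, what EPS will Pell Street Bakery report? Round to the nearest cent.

Interest = £1,807,600.00, so EBT = £5,101,000 − £1,807,600.00 = £3,293,400.00.
Net income = £3,293,400.00 × (1 − 0.17) = £2,733,522.00.
EPS = £2,733,522.00 ÷ 2,765,000 = £0.99.

£0.99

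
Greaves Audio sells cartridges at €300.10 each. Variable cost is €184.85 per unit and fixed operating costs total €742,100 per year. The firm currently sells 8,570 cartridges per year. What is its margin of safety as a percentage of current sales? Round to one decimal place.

Contribution margin per unit = €300.10 − €184.85 = €115.25. Break-even units = €742,100 ÷ €115.25 = 6,439.05; break-even revenue = 6,439.05 × €300.10 = €1,932,357.57.
Actual sales revenue = 8,570 × €300.10 = €2,571,857.00.
Margin of safety = (€2,571,857.00 − €1,932,357.57) ÷ €2,571,857.00 = 24.9%.

24.9%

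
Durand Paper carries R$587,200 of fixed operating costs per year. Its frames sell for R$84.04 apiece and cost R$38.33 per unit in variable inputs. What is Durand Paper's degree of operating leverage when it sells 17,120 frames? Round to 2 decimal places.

At 17,120 units, contribution = 17,120 × R$45.71 = R$782,555.20.
Operating income = contribution − fixed costs = R$782,555.20 − R$587,200 = R$195,355.20.
So DOL = total CM / EBIT = R$782,555.20 / R$195,355.20 = 4.0058.

4.01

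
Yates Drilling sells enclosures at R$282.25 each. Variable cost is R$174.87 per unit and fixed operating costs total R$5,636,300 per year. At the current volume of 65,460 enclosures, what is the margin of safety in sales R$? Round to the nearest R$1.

Unit CM = price − variable cost = R$282.25 − R$174.87 = R$107.38. Break-even units = R$5,636,300 ÷ R$107.38 = 52,489.29; break-even revenue = 52,489.29 × R$282.25 = R$14,815,102.21.
Current sales = 65,460 × R$282.25 = R$18,476,085.00.
Margin of safety = R$18,476,085.00 − R$14,815,102.21 = R$3,660,983.

R$3,660,983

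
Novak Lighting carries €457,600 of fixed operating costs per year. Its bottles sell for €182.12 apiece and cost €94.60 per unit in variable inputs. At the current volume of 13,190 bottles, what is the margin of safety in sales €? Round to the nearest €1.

Each unit contributes €182.12 − €94.60 = €87.52. Break-even units = €457,600 ÷ €87.52 = 5,228.52; break-even revenue = 5,228.52 × €182.12 = €952,217.92.
Actual sales revenue = 13,190 × €182.12 = €2,402,162.80.
Margin of safety = €2,402,162.80 − €952,217.92 = €1,449,945.

€1,449,945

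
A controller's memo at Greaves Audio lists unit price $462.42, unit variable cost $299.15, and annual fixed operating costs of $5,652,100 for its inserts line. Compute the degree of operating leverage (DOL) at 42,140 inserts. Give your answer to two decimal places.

At 42,140 units, contribution = 42,140 × $163.27 = $6,880,197.80.
EBIT = $6,880,197.80 − $5,652,100 = $1,228,097.80.
So DOL = total CM / EBIT = $6,880,197.80 / $1,228,097.80 = 5.6023.

5.60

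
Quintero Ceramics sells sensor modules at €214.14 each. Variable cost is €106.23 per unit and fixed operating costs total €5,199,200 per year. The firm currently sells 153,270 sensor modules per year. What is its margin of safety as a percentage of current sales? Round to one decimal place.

68.6%

Contribution margin per unit = €214.14 − €106.23 = €107.91. Break-even units = €5,199,200 ÷ €107.91 = 48,180.89; break-even revenue = 48,180.89 × €214.14 = €10,317,456.10.
Current sales = 153,270 × €214.14 = €32,821,237.80.
Margin of safety = (€32,821,237.80 − €10,317,456.10) ÷ €32,821,237.80 = 68.6%.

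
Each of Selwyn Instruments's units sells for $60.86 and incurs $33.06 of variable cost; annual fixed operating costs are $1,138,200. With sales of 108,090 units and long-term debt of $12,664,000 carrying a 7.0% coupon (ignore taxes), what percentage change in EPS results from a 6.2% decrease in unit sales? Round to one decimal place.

-19.0%

At 108,090 units, contribution = 108,090 × $27.80 = $3,004,902.00.
Subtracting fixed costs: EBIT = $3,004,902.00 − $1,138,200 = $1,866,702.00.
After interest of $886,480.00, pre-tax earnings = $980,222.00.
DCL = total CM / (EBIT − I) = $3,004,902.00 / $980,222.00 = 3.0655.
EPS therefore changes by 3.0655 × (-6.2%) = -19.0%.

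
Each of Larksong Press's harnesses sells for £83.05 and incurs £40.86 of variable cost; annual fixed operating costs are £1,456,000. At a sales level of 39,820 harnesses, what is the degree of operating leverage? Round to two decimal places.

7.50

Total contribution margin = 39,820 × £42.19 = £1,680,005.80.
EBIT = £1,680,005.80 − £1,456,000 = £224,005.80.
So DOL = total CM / EBIT = £1,680,005.80 / £224,005.80 = 7.4998.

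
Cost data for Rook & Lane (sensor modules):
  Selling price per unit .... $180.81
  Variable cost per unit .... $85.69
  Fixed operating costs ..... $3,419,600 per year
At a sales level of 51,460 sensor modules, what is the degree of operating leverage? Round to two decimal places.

3.32

Total contribution margin = 51,460 × $95.12 = $4,894,875.20.
Subtracting fixed costs: EBIT = $4,894,875.20 − $3,419,600 = $1,475,275.20.
Degree of operating leverage = $4,894,875.20 / $1,475,275.20 = 3.3179.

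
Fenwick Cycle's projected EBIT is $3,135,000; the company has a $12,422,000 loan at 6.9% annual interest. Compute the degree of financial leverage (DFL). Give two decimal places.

Interest = $857,118.00.
DFL = EBIT ÷ (EBIT − I) = $3,135,000 ÷ ($3,135,000 − $857,118.00) = $3,135,000 ÷ $2,277,882.00 = 1.3763.

1.38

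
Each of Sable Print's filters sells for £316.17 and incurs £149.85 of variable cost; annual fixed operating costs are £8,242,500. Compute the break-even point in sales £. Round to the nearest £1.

£15,668,778

CM per unit = £316.17 − £149.85 = £166.32; CM ratio = £166.32 / £316.17 = 0.5260.
Break-even sales = FC ÷ CM ratio = £8,242,500 × £316.17 / £166.32 = £15,668,778.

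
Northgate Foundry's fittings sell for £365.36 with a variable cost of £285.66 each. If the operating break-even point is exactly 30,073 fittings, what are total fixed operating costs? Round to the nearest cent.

£2,396,818.10

Each unit contributes £365.36 − £285.66 = £79.70.
Fixed costs = break-even units × CM = 30,073 × £79.70 = £2,396,818.10.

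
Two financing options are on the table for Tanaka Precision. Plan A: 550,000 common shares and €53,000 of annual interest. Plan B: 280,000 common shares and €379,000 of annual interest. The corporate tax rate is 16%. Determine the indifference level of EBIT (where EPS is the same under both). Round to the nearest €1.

At indifference, (EBIT − 53,000)(1 − t)/550,000 = (EBIT − 379,000)(1 − t)/280,000.
The (1 − t) factor cancels: (EBIT − 53,000) × 280,000 = (EBIT − 379,000) × 550,000.
Solving, EBIT = (379,000·550,000 − 53,000·280,000) / (550,000 − 280,000) = 193,610,000,000 / 270,000 = 717,074.07.

€717,074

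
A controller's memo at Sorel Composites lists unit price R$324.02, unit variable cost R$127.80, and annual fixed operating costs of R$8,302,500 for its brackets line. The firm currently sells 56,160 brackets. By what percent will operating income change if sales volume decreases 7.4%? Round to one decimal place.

At 56,160 units, contribution = 56,160 × R$196.22 = R$11,019,715.20.
EBIT = R$11,019,715.20 − R$8,302,500 = R$2,717,215.20.
So DOL = total CM / EBIT = R$11,019,715.20 / R$2,717,215.20 = 4.0555.
So EBIT moves 4.0555 × (-7.4%) = -30.0%.

-30.0%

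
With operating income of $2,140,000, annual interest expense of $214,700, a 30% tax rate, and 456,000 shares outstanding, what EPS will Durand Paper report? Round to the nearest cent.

$2.96

Pre-tax income = $2,140,000 − $214,700.00 = $1,925,300.00.
After tax at 30%: net income = $1,925,300.00 × 0.70 = $1,347,710.00.
Per share: $1,347,710.00 / 456,000 shares = $2.96.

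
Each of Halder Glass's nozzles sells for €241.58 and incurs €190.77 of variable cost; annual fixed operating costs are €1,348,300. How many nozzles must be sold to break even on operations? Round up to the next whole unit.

26,537 nozzles

Unit CM = price − variable cost = €241.58 − €190.77 = €50.81.
Break-even volume = fixed costs ÷ CM per unit = €1,348,300 ÷ €50.81 = 26,536.11, so 26,537 nozzles.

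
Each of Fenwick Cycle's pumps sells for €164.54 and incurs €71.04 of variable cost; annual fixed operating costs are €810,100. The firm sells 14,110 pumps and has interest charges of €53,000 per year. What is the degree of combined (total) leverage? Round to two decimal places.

At 14,110 units, contribution = 14,110 × €93.50 = €1,319,285.00.
Operating income = contribution − fixed costs = €1,319,285.00 − €810,100 = €509,185.00. Interest = €53,000.00, so EBIT − I = €456,185.00.
Degree of total leverage = total CM / (EBIT − interest) = €1,319,285.00 / €456,185.00 = 2.8920.

2.89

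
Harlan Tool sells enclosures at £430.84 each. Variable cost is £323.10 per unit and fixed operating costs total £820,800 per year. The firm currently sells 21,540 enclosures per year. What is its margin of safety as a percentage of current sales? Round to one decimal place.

64.6%

Unit CM = price − variable cost = £430.84 − £323.10 = £107.74. Break-even units = £820,800 ÷ £107.74 = 7,618.34; break-even revenue = 7,618.34 × £430.84 = £3,282,285.80.
Actual sales revenue = 21,540 × £430.84 = £9,280,293.60.
Margin of safety = (£9,280,293.60 − £3,282,285.80) ÷ £9,280,293.60 = 64.6%.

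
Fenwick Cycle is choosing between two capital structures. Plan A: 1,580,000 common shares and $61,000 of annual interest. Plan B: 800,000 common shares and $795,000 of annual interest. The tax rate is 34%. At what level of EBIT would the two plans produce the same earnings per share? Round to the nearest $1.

Set EPS_A = EPS_B: (EBIT − $61,000)(1 − 0.34) ÷ 1,580,000 = (EBIT − $795,000)(1 − 0.34) ÷ 800,000.
The (1 − t) factor cancels: (EBIT − 61,000) × 800,000 = (EBIT − 795,000) × 1,580,000.
EBIT × (1,580,000 − 800,000) = 795,000 × 1,580,000 − 61,000 × 800,000 = 1,207,300,000,000, so EBIT = 1,207,300,000,000 ÷ 780,000 = 1,547,820.51.

$1,547,821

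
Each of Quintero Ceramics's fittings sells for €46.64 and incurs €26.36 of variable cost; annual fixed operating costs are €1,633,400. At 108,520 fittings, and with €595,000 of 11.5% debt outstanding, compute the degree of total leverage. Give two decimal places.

Contribution at this volume is 108,520 × €20.28 = €2,200,785.60.
Subtracting fixed costs: EBIT = €2,200,785.60 − €1,633,400 = €567,385.60. Interest = €68,425.00, so EBIT − I = €498,960.60.
Degree of total leverage = total CM / (EBIT − interest) = €2,200,785.60 / €498,960.60 = 4.4107.

4.41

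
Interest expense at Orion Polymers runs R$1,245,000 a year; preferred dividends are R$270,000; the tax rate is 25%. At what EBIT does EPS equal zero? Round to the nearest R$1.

R$1,605,000

Grossing the preferred dividend up to pre-tax terms: R$270,000 / (1 − 0.25) = R$360,000.00.
EPS = 0 when EBIT covers interest plus the pre-tax preferred burden: R$1,245,000 + R$360,000.00 = R$1,605,000.00.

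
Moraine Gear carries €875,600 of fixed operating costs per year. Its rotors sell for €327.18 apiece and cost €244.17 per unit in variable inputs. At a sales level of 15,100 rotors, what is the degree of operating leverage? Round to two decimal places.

Total contribution margin = 15,100 × €83.01 = €1,253,451.00.
EBIT = €1,253,451.00 − €875,600 = €377,851.00.
So DOL = total CM / EBIT = €1,253,451.00 / €377,851.00 = 3.3173.

3.32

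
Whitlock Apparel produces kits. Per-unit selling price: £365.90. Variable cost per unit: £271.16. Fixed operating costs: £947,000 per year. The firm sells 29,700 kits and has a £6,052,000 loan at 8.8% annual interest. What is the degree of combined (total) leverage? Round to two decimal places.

2.11

Total contribution margin = 29,700 × £94.74 = £2,813,778.00.
Subtracting fixed costs: EBIT = £2,813,778.00 − £947,000 = £1,866,778.00. Interest = £532,576.00.
DOL = £2,813,778.00 ÷ £1,866,778.00 = 1.5073; DFL = £1,866,778.00 ÷ £1,334,202.00 = 1.3992.
Combined leverage = 1.5073 × 1.3992 = 2.1090.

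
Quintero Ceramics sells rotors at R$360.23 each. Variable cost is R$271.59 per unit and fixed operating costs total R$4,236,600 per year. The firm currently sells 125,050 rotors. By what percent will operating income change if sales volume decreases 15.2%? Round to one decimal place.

Total contribution margin = 125,050 × R$88.64 = R$11,084,432.00.
Subtracting fixed costs: EBIT = R$11,084,432.00 − R$4,236,600 = R$6,847,832.00.
Degree of operating leverage = R$11,084,432.00 / R$6,847,832.00 = 1.6187.
Operating income changes by 1.6187 × -15.2% = -24.6%.

-24.6%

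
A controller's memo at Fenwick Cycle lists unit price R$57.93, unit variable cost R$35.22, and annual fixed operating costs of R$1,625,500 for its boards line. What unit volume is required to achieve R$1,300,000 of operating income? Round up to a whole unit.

Unit CM = price − variable cost = R$57.93 − R$35.22 = R$22.71.
Units = (FC + target) / CM = (R$1,625,500 + R$1,300,000) / R$22.71 = 128,819.90, so 128,820 boards.

128,820 boards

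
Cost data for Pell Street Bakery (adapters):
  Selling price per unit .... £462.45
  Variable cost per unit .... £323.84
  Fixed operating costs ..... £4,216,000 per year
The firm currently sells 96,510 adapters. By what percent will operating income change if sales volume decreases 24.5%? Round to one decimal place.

-35.8%

Contribution at this volume is 96,510 × £138.61 = £13,377,251.10.
Operating income = contribution − fixed costs = £13,377,251.10 − £4,216,000 = £9,161,251.10.
DOL = contribution ÷ EBIT = £13,377,251.10 ÷ £9,161,251.10 = 1.4602.
%ΔEBIT = DOL × %ΔSales = 1.4602 × -24.5% = -35.8%.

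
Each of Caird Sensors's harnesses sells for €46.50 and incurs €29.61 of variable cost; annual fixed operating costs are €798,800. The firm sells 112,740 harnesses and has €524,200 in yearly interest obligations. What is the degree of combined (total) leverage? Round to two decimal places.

At 112,740 units, contribution = 112,740 × €16.89 = €1,904,178.60.
Subtracting fixed costs: EBIT = €1,904,178.60 − €798,800 = €1,105,378.60. Interest = €524,200.00, so EBIT − I = €581,178.60.
Degree of total leverage = total CM / (EBIT − interest) = €1,904,178.60 / €581,178.60 = 3.2764.

3.28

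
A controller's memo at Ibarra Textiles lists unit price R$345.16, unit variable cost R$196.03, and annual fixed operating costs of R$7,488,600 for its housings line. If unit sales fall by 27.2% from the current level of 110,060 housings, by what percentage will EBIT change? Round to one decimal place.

-50.0%

At 110,060 units, contribution = 110,060 × R$149.13 = R$16,413,247.80.
Operating income = contribution − fixed costs = R$16,413,247.80 − R$7,488,600 = R$8,924,647.80.
Degree of operating leverage = R$16,413,247.80 / R$8,924,647.80 = 1.8391.
So EBIT moves 1.8391 × (-27.2%) = -50.0%.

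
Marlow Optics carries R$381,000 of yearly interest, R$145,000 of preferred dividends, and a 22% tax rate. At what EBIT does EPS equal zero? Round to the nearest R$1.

Grossing the preferred dividend up to pre-tax terms: R$145,000 / (1 − 0.22) = R$185,897.44.
Financial break-even EBIT = interest + D_p ÷ (1 − t) = R$381,000 + R$185,897.44 = R$566,897.44.

R$566,897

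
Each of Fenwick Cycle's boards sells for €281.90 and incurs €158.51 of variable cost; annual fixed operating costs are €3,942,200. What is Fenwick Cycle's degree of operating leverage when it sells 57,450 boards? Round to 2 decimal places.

2.25

Total contribution margin = 57,450 × €123.39 = €7,088,755.50.
Operating income = contribution − fixed costs = €7,088,755.50 − €3,942,200 = €3,146,555.50.
Degree of operating leverage = €7,088,755.50 / €3,146,555.50 = 2.2529.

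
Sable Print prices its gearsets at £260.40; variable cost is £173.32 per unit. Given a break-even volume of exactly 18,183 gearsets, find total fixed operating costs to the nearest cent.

£1,583,375.64

Contribution margin per unit = £260.40 − £173.32 = £87.08.
Fixed costs = break-even units × CM = 18,183 × £87.08 = £1,583,375.64.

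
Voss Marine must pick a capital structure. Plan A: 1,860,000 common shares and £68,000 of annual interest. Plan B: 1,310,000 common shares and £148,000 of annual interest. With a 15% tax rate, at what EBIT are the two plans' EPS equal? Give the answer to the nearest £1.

Set EPS_A = EPS_B: (EBIT − £68,000)(1 − 0.15) ÷ 1,860,000 = (EBIT − £148,000)(1 − 0.15) ÷ 1,310,000.
The (1 − t) factor cancels: (EBIT − 68,000) × 1,310,000 = (EBIT − 148,000) × 1,860,000.
EBIT × (1,860,000 − 1,310,000) = 148,000 × 1,860,000 − 68,000 × 1,310,000 = 186,200,000,000, so EBIT = 186,200,000,000 ÷ 550,000 = 338,545.45.

£338,545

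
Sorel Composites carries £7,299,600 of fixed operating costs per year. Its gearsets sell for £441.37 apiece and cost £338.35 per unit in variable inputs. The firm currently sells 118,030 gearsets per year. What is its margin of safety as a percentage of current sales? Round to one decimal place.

Contribution margin per unit = £441.37 − £338.35 = £103.02. Break-even units = £7,299,600 ÷ £103.02 = 70,856.14; break-even revenue = 70,856.14 × £441.37 = £31,273,776.47.
Current sales = 118,030 × £441.37 = £52,094,901.10.
Margin of safety = (£52,094,901.10 − £31,273,776.47) ÷ £52,094,901.10 = 40.0%.

40.0%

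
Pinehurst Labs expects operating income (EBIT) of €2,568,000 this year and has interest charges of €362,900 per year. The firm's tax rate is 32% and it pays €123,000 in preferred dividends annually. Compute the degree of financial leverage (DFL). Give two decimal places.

Annual interest charges come to €362,900.00.
Pre-tax preferred-dividend burden = €123,000 ÷ (1 − 0.32) = €180,882.35.
DFL = EBIT ÷ [EBIT − I − D_p/(1−t)] = €2,568,000 ÷ [€2,568,000 − €362,900.00 − €180,882.35] = €2,568,000 ÷ €2,024,217.65 = 1.2686.

1.27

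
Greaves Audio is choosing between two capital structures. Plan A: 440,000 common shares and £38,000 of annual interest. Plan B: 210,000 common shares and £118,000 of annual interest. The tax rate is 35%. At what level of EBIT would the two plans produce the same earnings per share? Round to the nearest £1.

At indifference, (EBIT − 38,000)(1 − t)/440,000 = (EBIT − 118,000)(1 − t)/210,000.
Cancelling (1 − t) and cross-multiplying: 210,000·(EBIT − 38,000) = 440,000·(EBIT − 118,000).
Solving, EBIT = (118,000·440,000 − 38,000·210,000) / (440,000 − 210,000) = 43,940,000,000 / 230,000 = 191,043.48.

£191,043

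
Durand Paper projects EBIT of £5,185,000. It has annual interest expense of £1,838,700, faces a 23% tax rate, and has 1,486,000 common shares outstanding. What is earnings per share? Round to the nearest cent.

Interest = £1,838,700.00, so EBT = £5,185,000 − £1,838,700.00 = £3,346,300.00.
Net income = £3,346,300.00 × (1 − 0.23) = £2,576,651.00.
Per share: £2,576,651.00 / 1,486,000 shares = £1.73.

£1.73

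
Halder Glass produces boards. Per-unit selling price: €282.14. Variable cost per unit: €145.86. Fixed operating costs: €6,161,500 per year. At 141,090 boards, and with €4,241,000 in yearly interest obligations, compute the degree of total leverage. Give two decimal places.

Contribution at this volume is 141,090 × €136.28 = €19,227,745.20.
Subtracting fixed costs: EBIT = €19,227,745.20 − €6,161,500 = €13,066,245.20. Interest = €4,241,000.00, so EBIT − I = €8,825,245.20.
DCL = contribution ÷ (EBIT − I) = €19,227,745.20 ÷ €8,825,245.20 = 2.1787.

2.18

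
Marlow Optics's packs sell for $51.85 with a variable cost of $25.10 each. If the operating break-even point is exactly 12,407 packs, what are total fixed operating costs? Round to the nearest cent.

$331,887.25

Unit CM = price − variable cost = $51.85 − $25.10 = $26.75.
Fixed costs = break-even units × CM = 12,407 × $26.75 = $331,887.25.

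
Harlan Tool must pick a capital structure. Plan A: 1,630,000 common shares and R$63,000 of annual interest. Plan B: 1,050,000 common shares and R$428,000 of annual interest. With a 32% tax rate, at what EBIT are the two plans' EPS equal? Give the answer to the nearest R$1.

R$1,088,776

At indifference, (EBIT − 63,000)(1 − t)/1,630,000 = (EBIT − 428,000)(1 − t)/1,050,000.
Cancelling (1 − t) and cross-multiplying: 1,050,000·(EBIT − 63,000) = 1,630,000·(EBIT − 428,000).
EBIT × (1,630,000 − 1,050,000) = 428,000 × 1,630,000 − 63,000 × 1,050,000 = 631,490,000,000, so EBIT = 631,490,000,000 ÷ 580,000 = 1,088,775.86.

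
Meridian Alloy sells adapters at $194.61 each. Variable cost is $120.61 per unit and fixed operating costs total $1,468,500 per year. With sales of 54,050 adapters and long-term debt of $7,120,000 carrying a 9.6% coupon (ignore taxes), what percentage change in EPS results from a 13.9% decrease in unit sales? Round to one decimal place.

At 54,050 units, contribution = 54,050 × $74.00 = $3,999,700.00.
Subtracting fixed costs: EBIT = $3,999,700.00 − $1,468,500 = $2,531,200.00.
Interest = $683,520.00, so EBIT − I = $1,847,680.00.
Degree of combined leverage = contribution ÷ (EBIT − I) = $3,999,700.00 ÷ $1,847,680.00 = 2.1647.
EPS therefore changes by 2.1647 × (-13.9%) = -30.1%.

-30.1%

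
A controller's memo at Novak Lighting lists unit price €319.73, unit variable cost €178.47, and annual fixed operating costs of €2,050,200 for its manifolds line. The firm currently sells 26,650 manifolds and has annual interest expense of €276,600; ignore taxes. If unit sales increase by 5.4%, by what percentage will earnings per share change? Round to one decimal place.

Total contribution margin = 26,650 × €141.26 = €3,764,579.00.
Subtracting fixed costs: EBIT = €3,764,579.00 − €2,050,200 = €1,714,379.00.
Interest = €276,600.00, so EBIT − I = €1,437,779.00.
Degree of combined leverage = contribution ÷ (EBIT − I) = €3,764,579.00 ÷ €1,437,779.00 = 2.6183.
%ΔEPS = DCL × %ΔSales = 2.6183 × +5.4% = +14.1%.

+14.1%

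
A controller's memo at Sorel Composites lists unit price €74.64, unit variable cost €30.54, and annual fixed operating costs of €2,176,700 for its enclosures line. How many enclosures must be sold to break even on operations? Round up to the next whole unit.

49,359 enclosures

Each unit contributes €74.64 − €30.54 = €44.10.
Break-even volume = fixed costs ÷ CM per unit = €2,176,700 ÷ €44.10 = 49,358.28, so 49,359 enclosures.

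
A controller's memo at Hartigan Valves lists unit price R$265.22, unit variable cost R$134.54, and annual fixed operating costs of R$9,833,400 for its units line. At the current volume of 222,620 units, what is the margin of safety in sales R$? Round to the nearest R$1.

Unit CM = price − variable cost = R$265.22 − R$134.54 = R$130.68. Break-even units = R$9,833,400 ÷ R$130.68 = 75,247.93; break-even revenue = 75,247.93 × R$265.22 = R$19,957,257.02.
Actual sales revenue = 222,620 × R$265.22 = R$59,043,276.40.
Margin of safety = R$59,043,276.40 − R$19,957,257.02 = R$39,086,019.

R$39,086,019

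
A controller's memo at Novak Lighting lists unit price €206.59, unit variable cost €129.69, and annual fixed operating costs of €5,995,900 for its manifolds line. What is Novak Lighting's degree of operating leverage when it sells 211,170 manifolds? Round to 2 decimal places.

Total contribution margin = 211,170 × €76.90 = €16,238,973.00.
EBIT = €16,238,973.00 − €5,995,900 = €10,243,073.00.
So DOL = total CM / EBIT = €16,238,973.00 / €10,243,073.00 = 1.5854.

1.59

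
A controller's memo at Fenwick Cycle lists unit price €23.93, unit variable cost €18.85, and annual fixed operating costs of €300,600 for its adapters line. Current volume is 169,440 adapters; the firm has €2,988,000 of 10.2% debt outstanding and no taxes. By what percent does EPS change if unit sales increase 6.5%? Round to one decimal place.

Total contribution margin = 169,440 × €5.08 = €860,755.20.
Operating income = contribution − fixed costs = €860,755.20 − €300,600 = €560,155.20.
Interest = €304,776.00, so EBIT − I = €255,379.20.
DCL = total CM / (EBIT − I) = €860,755.20 / €255,379.20 = 3.3705.
EPS therefore changes by 3.3705 × (+6.5%) = +21.9%.

+21.9%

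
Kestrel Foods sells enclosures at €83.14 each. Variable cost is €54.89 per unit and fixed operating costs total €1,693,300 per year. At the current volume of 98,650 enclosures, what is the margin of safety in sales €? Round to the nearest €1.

€3,218,364

Each unit contributes €83.14 − €54.89 = €28.25. Break-even units = €1,693,300 ÷ €28.25 = 59,939.82; break-even revenue = 59,939.82 × €83.14 = €4,983,396.88.
Actual sales revenue = 98,650 × €83.14 = €8,201,761.00.
Margin of safety = €8,201,761.00 − €4,983,396.88 = €3,218,364.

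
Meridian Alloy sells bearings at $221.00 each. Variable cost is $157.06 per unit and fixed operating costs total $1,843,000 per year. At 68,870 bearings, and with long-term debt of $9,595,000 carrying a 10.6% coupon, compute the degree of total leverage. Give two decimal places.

2.85

At 68,870 units, contribution = 68,870 × $63.94 = $4,403,547.80.
Operating income = contribution − fixed costs = $4,403,547.80 − $1,843,000 = $2,560,547.80. Interest = $1,017,070.00.
DOL = $4,403,547.80 ÷ $2,560,547.80 = 1.7198; DFL = $2,560,547.80 ÷ $1,543,477.80 = 1.6589.
Combined leverage = 1.7198 × 1.6589 = 2.8530.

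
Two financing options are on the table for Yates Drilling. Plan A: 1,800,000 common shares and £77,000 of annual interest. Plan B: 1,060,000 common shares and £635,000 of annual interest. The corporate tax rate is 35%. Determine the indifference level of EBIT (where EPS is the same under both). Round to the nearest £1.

£1,434,297

At indifference, (EBIT − 77,000)(1 − t)/1,800,000 = (EBIT − 635,000)(1 − t)/1,060,000.
The (1 − t) factor cancels: (EBIT − 77,000) × 1,060,000 = (EBIT − 635,000) × 1,800,000.
Solving, EBIT = (635,000·1,800,000 − 77,000·1,060,000) / (1,800,000 − 1,060,000) = 1,061,380,000,000 / 740,000 = 1,434,297.30.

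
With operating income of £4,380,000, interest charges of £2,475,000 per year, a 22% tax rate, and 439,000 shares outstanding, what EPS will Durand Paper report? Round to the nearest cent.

£3.38

Interest = £2,475,000.00, so EBT = £4,380,000 − £2,475,000.00 = £1,905,000.00.
After tax at 22%: net income = £1,905,000.00 × 0.78 = £1,485,900.00.
EPS = £1,485,900.00 ÷ 439,000 = £3.38.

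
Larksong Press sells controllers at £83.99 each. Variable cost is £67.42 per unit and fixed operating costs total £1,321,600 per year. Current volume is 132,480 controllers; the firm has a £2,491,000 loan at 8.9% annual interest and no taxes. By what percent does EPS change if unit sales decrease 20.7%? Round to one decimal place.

-69.7%

At 132,480 units, contribution = 132,480 × £16.57 = £2,195,193.60.
Subtracting fixed costs: EBIT = £2,195,193.60 − £1,321,600 = £873,593.60.
Interest = £221,699.00, so EBIT − I = £651,894.60.
DCL = total CM / (EBIT − I) = £2,195,193.60 / £651,894.60 = 3.3674.
%ΔEPS = DCL × %ΔSales = 3.3674 × -20.7% = -69.7%.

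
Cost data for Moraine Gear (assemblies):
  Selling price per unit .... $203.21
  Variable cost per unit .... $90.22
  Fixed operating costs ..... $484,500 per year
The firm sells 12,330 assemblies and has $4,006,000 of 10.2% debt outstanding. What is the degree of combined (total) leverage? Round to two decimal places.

2.79

At 12,330 units, contribution = 12,330 × $112.99 = $1,393,166.70.
EBIT = $1,393,166.70 − $484,500 = $908,666.70. Interest = $408,612.00.
DOL = $1,393,166.70 ÷ $908,666.70 = 1.5332; DFL = $908,666.70 ÷ $500,054.70 = 1.8171.
Combined leverage = 1.5332 × 1.8171 = 2.7860.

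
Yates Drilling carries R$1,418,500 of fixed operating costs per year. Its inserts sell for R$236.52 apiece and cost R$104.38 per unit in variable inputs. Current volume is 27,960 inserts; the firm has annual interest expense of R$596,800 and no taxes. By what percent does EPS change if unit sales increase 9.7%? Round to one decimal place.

At 27,960 units, contribution = 27,960 × R$132.14 = R$3,694,634.40.
Operating income = contribution − fixed costs = R$3,694,634.40 − R$1,418,500 = R$2,276,134.40.
Interest = R$596,800.00, so EBIT − I = R$1,679,334.40.
Degree of combined leverage = contribution ÷ (EBIT − I) = R$3,694,634.40 ÷ R$1,679,334.40 = 2.2001.
EPS therefore changes by 2.2001 × (+9.7%) = +21.3%.

+21.3%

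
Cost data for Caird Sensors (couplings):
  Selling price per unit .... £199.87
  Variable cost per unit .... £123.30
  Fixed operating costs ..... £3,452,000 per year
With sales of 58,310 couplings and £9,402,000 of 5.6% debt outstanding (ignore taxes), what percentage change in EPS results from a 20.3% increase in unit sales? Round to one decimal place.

+186.4%

Total contribution margin = 58,310 × £76.57 = £4,464,796.70.
EBIT = £4,464,796.70 − £3,452,000 = £1,012,796.70.
Interest = £526,512.00, so EBIT − I = £486,284.70.
DCL = total CM / (EBIT − I) = £4,464,796.70 / £486,284.70 = 9.1814.
%ΔEPS = DCL × %ΔSales = 9.1814 × +20.3% = +186.4%.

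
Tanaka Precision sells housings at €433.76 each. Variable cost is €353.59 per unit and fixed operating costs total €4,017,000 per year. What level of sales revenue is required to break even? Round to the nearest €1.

€21,733,989

CM per unit = €433.76 − €353.59 = €80.17; CM ratio = €80.17 / €433.76 = 0.1848.
Break-even revenue = fixed costs × price ÷ CM = €4,017,000 × €433.76 ÷ €80.17 = €21,733,989.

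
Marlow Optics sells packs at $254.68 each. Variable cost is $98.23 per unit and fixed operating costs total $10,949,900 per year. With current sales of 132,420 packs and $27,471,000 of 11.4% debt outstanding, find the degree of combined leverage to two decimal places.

At 132,420 units, contribution = 132,420 × $156.45 = $20,717,109.00.
EBIT = $20,717,109.00 − $10,949,900 = $9,767,209.00. Interest = $3,131,694.00.
DOL = $20,717,109.00 ÷ $9,767,209.00 = 2.1211; DFL = $9,767,209.00 ÷ $6,635,515.00 = 1.4720.
DCL = DOL × DFL = 2.1211 × 1.4720 = 3.1223.

3.12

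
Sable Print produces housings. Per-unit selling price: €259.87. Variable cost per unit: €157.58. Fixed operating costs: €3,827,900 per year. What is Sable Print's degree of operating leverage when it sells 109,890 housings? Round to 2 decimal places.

At 109,890 units, contribution = 109,890 × €102.29 = €11,240,648.10.
Subtracting fixed costs: EBIT = €11,240,648.10 − €3,827,900 = €7,412,748.10.
DOL = contribution ÷ EBIT = €11,240,648.10 ÷ €7,412,748.10 = 1.5164.

1.52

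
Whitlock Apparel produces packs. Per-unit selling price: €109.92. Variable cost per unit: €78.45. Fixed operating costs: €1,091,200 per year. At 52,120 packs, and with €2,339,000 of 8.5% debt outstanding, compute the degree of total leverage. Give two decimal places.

4.68

Contribution at this volume is 52,120 × €31.47 = €1,640,216.40.
Subtracting fixed costs: EBIT = €1,640,216.40 − €1,091,200 = €549,016.40. Interest = €198,815.00, so EBIT − I = €350,201.40.
Degree of total leverage = total CM / (EBIT − interest) = €1,640,216.40 / €350,201.40 = 4.6836.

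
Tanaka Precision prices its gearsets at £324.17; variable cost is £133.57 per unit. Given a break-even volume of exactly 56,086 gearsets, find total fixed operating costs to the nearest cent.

Unit CM = price − variable cost = £324.17 − £133.57 = £190.60.
Fixed costs = break-even units × CM = 56,086 × £190.60 = £10,689,991.60.

£10,689,991.60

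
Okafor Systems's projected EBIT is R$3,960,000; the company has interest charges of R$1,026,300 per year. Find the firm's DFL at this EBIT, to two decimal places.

Annual interest charges come to R$1,026,300.00.
Degree of financial leverage = EBIT / (EBIT − interest) = R$3,960,000 / R$2,933,700.00 = 1.3498.

1.35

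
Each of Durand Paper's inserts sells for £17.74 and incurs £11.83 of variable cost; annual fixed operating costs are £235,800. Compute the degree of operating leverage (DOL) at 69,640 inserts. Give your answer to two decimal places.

2.34

Total contribution margin = 69,640 × £5.91 = £411,572.40.
Operating income = contribution − fixed costs = £411,572.40 − £235,800 = £175,772.40.
DOL = contribution ÷ EBIT = £411,572.40 ÷ £175,772.40 = 2.3415.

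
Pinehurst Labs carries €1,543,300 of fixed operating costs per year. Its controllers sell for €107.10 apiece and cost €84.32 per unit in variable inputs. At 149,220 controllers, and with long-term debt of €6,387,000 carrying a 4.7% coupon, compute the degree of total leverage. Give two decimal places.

At 149,220 units, contribution = 149,220 × €22.78 = €3,399,231.60.
Subtracting fixed costs: EBIT = €3,399,231.60 − €1,543,300 = €1,855,931.60. Interest = €300,189.00, so EBIT − I = €1,555,742.60.
Degree of total leverage = total CM / (EBIT − interest) = €3,399,231.60 / €1,555,742.60 = 2.1850.

2.18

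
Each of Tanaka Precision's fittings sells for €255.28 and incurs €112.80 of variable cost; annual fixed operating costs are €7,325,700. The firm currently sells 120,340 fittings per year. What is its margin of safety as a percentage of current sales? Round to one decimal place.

Each unit contributes €255.28 − €112.80 = €142.48. Break-even units = €7,325,700 ÷ €142.48 = 51,415.64; break-even revenue = 51,415.64 × €255.28 = €13,125,383.89.
Actual sales revenue = 120,340 × €255.28 = €30,720,395.20.
Margin of safety = (€30,720,395.20 − €13,125,383.89) ÷ €30,720,395.20 = 57.3%.

57.3%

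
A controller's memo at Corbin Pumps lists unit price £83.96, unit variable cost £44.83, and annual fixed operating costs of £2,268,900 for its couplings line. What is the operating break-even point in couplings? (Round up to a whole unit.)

57,984 couplings

Each unit contributes £83.96 − £44.83 = £39.13.
Break-even Q = £2,268,900 / £39.13 = 57,983.64 → 57,984 couplings.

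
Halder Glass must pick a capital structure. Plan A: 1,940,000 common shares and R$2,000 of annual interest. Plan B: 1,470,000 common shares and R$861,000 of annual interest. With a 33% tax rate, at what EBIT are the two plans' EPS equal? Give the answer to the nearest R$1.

R$3,547,660

At indifference, (EBIT − 2,000)(1 − t)/1,940,000 = (EBIT − 861,000)(1 − t)/1,470,000.
Cancelling (1 − t) and cross-multiplying: 1,470,000·(EBIT − 2,000) = 1,940,000·(EBIT − 861,000).
Solving, EBIT = (861,000·1,940,000 − 2,000·1,470,000) / (1,940,000 − 1,470,000) = 1,667,400,000,000 / 470,000 = 3,547,659.57.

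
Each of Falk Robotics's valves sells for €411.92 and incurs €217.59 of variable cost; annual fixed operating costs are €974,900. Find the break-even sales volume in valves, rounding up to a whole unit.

Unit CM = price − variable cost = €411.92 − €217.59 = €194.33.
Units to break even: €974,900 ÷ €194.33 = 5,016.72, rounded up to 5,017.

5,017 valves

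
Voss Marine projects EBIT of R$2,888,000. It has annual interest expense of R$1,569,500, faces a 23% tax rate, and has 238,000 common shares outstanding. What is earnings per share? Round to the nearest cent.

R$4.27

Interest = R$1,569,500.00, so EBT = R$2,888,000 − R$1,569,500.00 = R$1,318,500.00.
Net income = R$1,318,500.00 × (1 − 0.23) = R$1,015,245.00.
EPS = R$1,015,245.00 ÷ 238,000 = R$4.27.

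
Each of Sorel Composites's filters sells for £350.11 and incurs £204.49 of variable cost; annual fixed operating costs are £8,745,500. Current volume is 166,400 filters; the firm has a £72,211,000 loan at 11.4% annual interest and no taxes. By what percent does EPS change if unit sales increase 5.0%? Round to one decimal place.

+16.7%

Total contribution margin = 166,400 × £145.62 = £24,231,168.00.
Operating income = contribution − fixed costs = £24,231,168.00 − £8,745,500 = £15,485,668.00.
Interest = £8,232,054.00, so EBIT − I = £7,253,614.00.
Degree of combined leverage = contribution ÷ (EBIT − I) = £24,231,168.00 ÷ £7,253,614.00 = 3.3406.
EPS therefore changes by 3.3406 × (+5.0%) = +16.7%.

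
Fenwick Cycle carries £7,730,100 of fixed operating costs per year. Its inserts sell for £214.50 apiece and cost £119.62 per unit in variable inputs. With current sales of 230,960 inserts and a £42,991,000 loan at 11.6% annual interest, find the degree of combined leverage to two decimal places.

2.38

Contribution at this volume is 230,960 × £94.88 = £21,913,484.80.
Subtracting fixed costs: EBIT = £21,913,484.80 − £7,730,100 = £14,183,384.80. Interest = £4,986,956.00, so EBIT − I = £9,196,428.80.
Degree of total leverage = total CM / (EBIT − interest) = £21,913,484.80 / £9,196,428.80 = 2.3828.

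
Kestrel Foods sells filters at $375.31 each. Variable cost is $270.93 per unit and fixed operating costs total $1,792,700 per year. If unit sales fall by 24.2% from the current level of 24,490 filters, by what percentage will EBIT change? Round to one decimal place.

-81.0%

Total contribution margin = 24,490 × $104.38 = $2,556,266.20.
EBIT = $2,556,266.20 − $1,792,700 = $763,566.20.
So DOL = total CM / EBIT = $2,556,266.20 / $763,566.20 = 3.3478.
%ΔEBIT = DOL × %ΔSales = 3.3478 × -24.2% = -81.0%.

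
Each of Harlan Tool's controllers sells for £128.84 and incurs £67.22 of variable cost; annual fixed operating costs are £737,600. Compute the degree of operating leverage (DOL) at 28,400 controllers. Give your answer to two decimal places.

Contribution at this volume is 28,400 × £61.62 = £1,750,008.00.
Subtracting fixed costs: EBIT = £1,750,008.00 − £737,600 = £1,012,408.00.
DOL = contribution ÷ EBIT = £1,750,008.00 ÷ £1,012,408.00 = 1.7286.

1.73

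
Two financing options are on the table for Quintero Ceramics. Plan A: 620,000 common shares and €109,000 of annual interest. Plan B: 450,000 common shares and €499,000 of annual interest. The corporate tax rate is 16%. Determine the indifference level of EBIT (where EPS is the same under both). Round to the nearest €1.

€1,531,353

Set EPS_A = EPS_B: (EBIT − €109,000)(1 − 0.16) ÷ 620,000 = (EBIT − €499,000)(1 − 0.16) ÷ 450,000.
Cancelling (1 − t) and cross-multiplying: 450,000·(EBIT − 109,000) = 620,000·(EBIT − 499,000).
EBIT × (620,000 − 450,000) = 499,000 × 620,000 − 109,000 × 450,000 = 260,330,000,000, so EBIT = 260,330,000,000 ÷ 170,000 = 1,531,352.94.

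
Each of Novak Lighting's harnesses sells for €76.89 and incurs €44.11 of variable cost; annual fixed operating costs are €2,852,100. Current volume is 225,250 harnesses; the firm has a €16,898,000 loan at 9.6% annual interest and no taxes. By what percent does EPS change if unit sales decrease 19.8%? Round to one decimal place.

-50.3%

At 225,250 units, contribution = 225,250 × €32.78 = €7,383,695.00.
EBIT = €7,383,695.00 − €2,852,100 = €4,531,595.00.
After interest of €1,622,208.00, pre-tax earnings = €2,909,387.00.
Degree of combined leverage = contribution ÷ (EBIT − I) = €7,383,695.00 ÷ €2,909,387.00 = 2.5379.
EPS therefore changes by 2.5379 × (-19.8%) = -50.3%.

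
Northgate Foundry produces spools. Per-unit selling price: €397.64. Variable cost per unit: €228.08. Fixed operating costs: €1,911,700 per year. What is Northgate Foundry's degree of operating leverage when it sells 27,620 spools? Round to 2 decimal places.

Contribution at this volume is 27,620 × €169.56 = €4,683,247.20.
EBIT = €4,683,247.20 − €1,911,700 = €2,771,547.20.
Degree of operating leverage = €4,683,247.20 / €2,771,547.20 = 1.6898.

1.69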